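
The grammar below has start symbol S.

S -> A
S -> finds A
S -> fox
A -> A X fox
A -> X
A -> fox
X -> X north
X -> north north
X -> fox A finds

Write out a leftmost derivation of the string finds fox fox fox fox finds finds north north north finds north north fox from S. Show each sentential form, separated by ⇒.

S ⇒ finds A ⇒ finds A X fox ⇒ finds X X fox ⇒ finds fox A finds X fox ⇒ finds fox X finds X fox ⇒ finds fox X north finds X fox ⇒ finds fox X north north finds X fox ⇒ finds fox X north north north finds X fox ⇒ finds fox fox A finds north north north finds X fox ⇒ finds fox fox X finds north north north finds X fox ⇒ finds fox fox fox A finds finds north north north finds X fox ⇒ finds fox fox fox fox finds finds north north north finds X fox ⇒ finds fox fox fox fox finds finds north north north finds north north fox

S ⇒ finds A   [S -> finds A]
finds A ⇒ finds A X fox   [A -> A X fox]
finds A X fox ⇒ finds X X fox   [A -> X]
finds X X fox ⇒ finds fox A finds X fox   [X -> fox A finds]
finds fox A finds X fox ⇒ finds fox X finds X fox   [A -> X]
finds fox X finds X fox ⇒ finds fox X north finds X fox   [X -> X north]
finds fox X north finds X fox ⇒ finds fox X north north finds X fox   [X -> X north]
finds fox X north north finds X fox ⇒ finds fox X north north north finds X fox   [X -> X north]
finds fox X north north north finds X fox ⇒ finds fox fox A finds north north north finds X fox   [X -> fox A finds]
finds fox fox A finds north north north finds X fox ⇒ finds fox fox X finds north north north finds X fox   [A -> X]
finds fox fox X finds north north north finds X fox ⇒ finds fox fox fox A finds finds north north north finds X fox   [X -> fox A finds]
finds fox fox fox A finds finds north north north finds X fox ⇒ finds fox fox fox fox finds finds north north north finds X fox   [A -> fox]
finds fox fox fox fox finds finds north north north finds X fox ⇒ finds fox fox fox fox finds finds north north north finds north north fox   [X -> north north]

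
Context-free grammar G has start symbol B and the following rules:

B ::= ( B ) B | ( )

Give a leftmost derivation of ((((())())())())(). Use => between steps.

B => (B)B => ((B)B)B => (((B)B)B)B => ((((B)B)B)B)B => ((((())B)B)B)B => ((((())())B)B)B => ((((())())())B)B => ((((())())())())B => ((((())())())())()

B => (B)B   [B ::= ( B ) B]
(B)B => ((B)B)B   [B ::= ( B ) B]
((B)B)B => (((B)B)B)B   [B ::= ( B ) B]
(((B)B)B)B => ((((B)B)B)B)B   [B ::= ( B ) B]
((((B)B)B)B)B => ((((())B)B)B)B   [B ::= ( )]
((((())B)B)B)B => ((((())())B)B)B   [B ::= ( )]
((((())())B)B)B => ((((())())())B)B   [B ::= ( )]
((((())())())B)B => ((((())())())())B   [B ::= ( )]
((((())())())())B => ((((())())())())()   [B ::= ( )]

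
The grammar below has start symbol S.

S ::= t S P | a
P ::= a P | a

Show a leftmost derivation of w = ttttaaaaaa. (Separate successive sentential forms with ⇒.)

S ⇒ tSP ⇒ ttSPP ⇒ tttSPPP ⇒ ttttSPPPP ⇒ ttttaPPPP ⇒ ttttaaPPPP ⇒ ttttaaaPPP ⇒ ttttaaaaPP ⇒ ttttaaaaaP ⇒ ttttaaaaaa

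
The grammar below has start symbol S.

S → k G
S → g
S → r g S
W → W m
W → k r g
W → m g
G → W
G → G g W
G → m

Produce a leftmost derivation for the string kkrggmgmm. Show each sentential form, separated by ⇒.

S⇒kG⇒kGgW⇒kWgW⇒kkrggW⇒kkrggWm⇒kkrggWmm⇒kkrggmgmm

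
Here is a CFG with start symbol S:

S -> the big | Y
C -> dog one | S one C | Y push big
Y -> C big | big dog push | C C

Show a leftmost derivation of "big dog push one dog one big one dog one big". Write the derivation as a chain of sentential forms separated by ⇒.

S ⇒ Y   [S -> Y]
Y ⇒ C big   [Y -> C big]
C big ⇒ S one C big   [C -> S one C]
S one C big ⇒ Y one C big   [S -> Y]
Y one C big ⇒ big dog push one C big   [Y -> big dog push]
big dog push one C big ⇒ big dog push one S one C big   [C -> S one C]
big dog push one S one C big ⇒ big dog push one Y one C big   [S -> Y]
big dog push one Y one C big ⇒ big dog push one C big one C big   [Y -> C big]
big dog push one C big one C big ⇒ big dog push one dog one big one C big   [C -> dog one]
big dog push one dog one big one C big ⇒ big dog push one dog one big one dog one big   [C -> dog one]

S ⇒ Y ⇒ C big ⇒ S one C big ⇒ Y one C big ⇒ big dog push one C big ⇒ big dog push one S one C big ⇒ big dog push one Y one C big ⇒ big dog push one C big one C big ⇒ big dog push one dog one big one C big ⇒ big dog push one dog one big one dog one big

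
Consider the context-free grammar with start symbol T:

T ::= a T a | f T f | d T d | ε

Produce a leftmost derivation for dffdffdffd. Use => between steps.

T=>dTd=>dfTfd=>dffTffd=>dffdTdffd=>dffdfTfdffd=>dffdffdffd

T => dTd   [T ::= d T d]
dTd => dfTfd   [T ::= f T f]
dfTfd => dffTffd   [T ::= f T f]
dffTffd => dffdTdffd   [T ::= d T d]
dffdTdffd => dffdfTfdffd   [T ::= f T f]
dffdfTfdffd => dffdffdffd   [T ::= ε]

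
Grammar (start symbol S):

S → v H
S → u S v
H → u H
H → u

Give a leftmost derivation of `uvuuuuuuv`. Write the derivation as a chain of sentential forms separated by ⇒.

S ⇒ uSv ⇒ uvHv ⇒ uvuHv ⇒ uvuuHv ⇒ uvuuuHv ⇒ uvuuuuHv ⇒ uvuuuuuHv ⇒ uvuuuuuuv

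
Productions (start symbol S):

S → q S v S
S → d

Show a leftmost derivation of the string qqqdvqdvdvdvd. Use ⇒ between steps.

S ⇒ qSvS ⇒ qqSvSvS ⇒ qqqSvSvSvS ⇒ qqqdvSvSvS ⇒ qqqdvqSvSvSvS ⇒ qqqdvqdvSvSvS ⇒ qqqdvqdvdvSvS ⇒ qqqdvqdvdvdvS ⇒ qqqdvqdvdvdvd

S ⇒ qSvS   [S → q S v S]
qSvS ⇒ qqSvSvS   [S → q S v S]
qqSvSvS ⇒ qqqSvSvSvS   [S → q S v S]
qqqSvSvSvS ⇒ qqqdvSvSvS   [S → d]
qqqdvSvSvS ⇒ qqqdvqSvSvSvS   [S → q S v S]
qqqdvqSvSvSvS ⇒ qqqdvqdvSvSvS   [S → d]
qqqdvqdvSvSvS ⇒ qqqdvqdvdvSvS   [S → d]
qqqdvqdvdvSvS ⇒ qqqdvqdvdvdvS   [S → d]
qqqdvqdvdvdvS ⇒ qqqdvqdvdvdvd   [S → d]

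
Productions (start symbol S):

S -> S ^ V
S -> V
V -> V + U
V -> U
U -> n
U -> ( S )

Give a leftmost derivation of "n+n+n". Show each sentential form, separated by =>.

S => V   [S -> V]
V => V+U   [V -> V + U]
V+U => V+U+U   [V -> V + U]
V+U+U => U+U+U   [V -> U]
U+U+U => n+U+U   [U -> n]
n+U+U => n+n+U   [U -> n]
n+n+U => n+n+n   [U -> n]

S => V => V+U => V+U+U => U+U+U => n+U+U => n+n+U => n+n+n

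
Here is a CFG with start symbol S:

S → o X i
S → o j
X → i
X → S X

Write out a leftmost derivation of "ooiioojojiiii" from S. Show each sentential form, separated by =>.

S => oXi   [S → o X i]
oXi => oSXi   [X → S X]
oSXi => ooXiXi   [S → o X i]
ooXiXi => ooiiXi   [X → i]
ooiiXi => ooiiSXi   [X → S X]
ooiiSXi => ooiioXiXi   [S → o X i]
ooiioXiXi => ooiioSXiXi   [X → S X]
ooiioSXiXi => ooiioojXiXi   [S → o j]
ooiioojXiXi => ooiioojSXiXi   [X → S X]
ooiioojSXiXi => ooiioojojXiXi   [S → o j]
ooiioojojXiXi => ooiioojojiiXi   [X → i]
ooiioojojiiXi => ooiioojojiiii   [X → i]

S => oXi => oSXi => ooXiXi => ooiiXi => ooiiSXi => ooiioXiXi => ooiioSXiXi => ooiioojXiXi => ooiioojSXiXi => ooiioojojXiXi => ooiioojojiiXi => ooiioojojiiii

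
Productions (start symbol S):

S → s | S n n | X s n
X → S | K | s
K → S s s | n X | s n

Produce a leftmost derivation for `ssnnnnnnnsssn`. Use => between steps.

S => Xsn => Ksn => Ssssn => Snnsssn => Snnnnsssn => Snnnnnnsssn => Xsnnnnnnnsssn => ssnnnnnnnsssn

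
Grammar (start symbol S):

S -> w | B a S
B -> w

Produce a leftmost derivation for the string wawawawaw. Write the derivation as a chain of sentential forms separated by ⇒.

S ⇒ BaS   [S -> B a S]
BaS ⇒ waS   [B -> w]
waS ⇒ waBaS   [S -> B a S]
waBaS ⇒ wawaS   [B -> w]
wawaS ⇒ wawaBaS   [S -> B a S]
wawaBaS ⇒ wawawaS   [B -> w]
wawawaS ⇒ wawawaBaS   [S -> B a S]
wawawaBaS ⇒ wawawawaS   [B -> w]
wawawawaS ⇒ wawawawaw   [S -> w]

S ⇒ BaS ⇒ waS ⇒ waBaS ⇒ wawaS ⇒ wawaBaS ⇒ wawawaS ⇒ wawawaBaS ⇒ wawawawaS ⇒ wawawawaw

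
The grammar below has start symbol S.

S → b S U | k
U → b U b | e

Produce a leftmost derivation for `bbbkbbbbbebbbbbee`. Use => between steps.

S=>bSU=>bbSUU=>bbbSUUU=>bbbkUUU=>bbbkbUbUU=>bbbkbbUbbUU=>bbbkbbbUbbbUU=>bbbkbbbbUbbbbUU=>bbbkbbbbbUbbbbbUU=>bbbkbbbbbebbbbbUU=>bbbkbbbbbebbbbbeU=>bbbkbbbbbebbbbbee

S => bSU   [S → b S U]
bSU => bbSUU   [S → b S U]
bbSUU => bbbSUUU   [S → b S U]
bbbSUUU => bbbkUUU   [S → k]
bbbkUUU => bbbkbUbUU   [U → b U b]
bbbkbUbUU => bbbkbbUbbUU   [U → b U b]
bbbkbbUbbUU => bbbkbbbUbbbUU   [U → b U b]
bbbkbbbUbbbUU => bbbkbbbbUbbbbUU   [U → b U b]
bbbkbbbbUbbbbUU => bbbkbbbbbUbbbbbUU   [U → b U b]
bbbkbbbbbUbbbbbUU => bbbkbbbbbebbbbbUU   [U → e]
bbbkbbbbbebbbbbUU => bbbkbbbbbebbbbbeU   [U → e]
bbbkbbbbbebbbbbeU => bbbkbbbbbebbbbbee   [U → e]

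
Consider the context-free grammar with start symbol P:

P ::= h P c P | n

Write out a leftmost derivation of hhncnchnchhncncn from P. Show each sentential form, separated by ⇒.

P ⇒ hPcP ⇒ hhPcPcP ⇒ hhncPcP ⇒ hhncncP ⇒ hhncnchPcP ⇒ hhncnchncP ⇒ hhncnchnchPcP ⇒ hhncnchnchhPcPcP ⇒ hhncnchnchhncPcP ⇒ hhncnchnchhncncP ⇒ hhncnchnchhncncn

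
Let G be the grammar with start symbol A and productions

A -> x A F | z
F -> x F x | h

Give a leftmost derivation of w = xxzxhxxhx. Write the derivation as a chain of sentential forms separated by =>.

A=>xAF=>xxAFF=>xxzFF=>xxzxFxF=>xxzxhxF=>xxzxhxxFx=>xxzxhxxhx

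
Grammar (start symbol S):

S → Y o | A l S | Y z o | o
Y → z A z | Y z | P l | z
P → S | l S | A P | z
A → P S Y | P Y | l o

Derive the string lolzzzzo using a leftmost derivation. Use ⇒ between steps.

S ⇒ AlS ⇒ lolS ⇒ lolYzo ⇒ lolYzzo ⇒ lolYzzzo ⇒ lolzzzzo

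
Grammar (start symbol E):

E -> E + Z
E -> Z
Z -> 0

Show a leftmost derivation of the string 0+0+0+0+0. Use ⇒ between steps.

E ⇒ E+Z ⇒ E+Z+Z ⇒ E+Z+Z+Z ⇒ E+Z+Z+Z+Z ⇒ Z+Z+Z+Z+Z ⇒ 0+Z+Z+Z+Z ⇒ 0+0+Z+Z+Z ⇒ 0+0+0+Z+Z ⇒ 0+0+0+0+Z ⇒ 0+0+0+0+0

E ⇒ E+Z   [E -> E + Z]
E+Z ⇒ E+Z+Z   [E -> E + Z]
E+Z+Z ⇒ E+Z+Z+Z   [E -> E + Z]
E+Z+Z+Z ⇒ E+Z+Z+Z+Z   [E -> E + Z]
E+Z+Z+Z+Z ⇒ Z+Z+Z+Z+Z   [E -> Z]
Z+Z+Z+Z+Z ⇒ 0+Z+Z+Z+Z   [Z -> 0]
0+Z+Z+Z+Z ⇒ 0+0+Z+Z+Z   [Z -> 0]
0+0+Z+Z+Z ⇒ 0+0+0+Z+Z   [Z -> 0]
0+0+0+Z+Z ⇒ 0+0+0+0+Z   [Z -> 0]
0+0+0+0+Z ⇒ 0+0+0+0+0   [Z -> 0]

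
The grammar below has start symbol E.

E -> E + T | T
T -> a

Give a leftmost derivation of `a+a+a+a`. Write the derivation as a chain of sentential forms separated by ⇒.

E ⇒ E+T   [E -> E + T]
E+T ⇒ E+T+T   [E -> E + T]
E+T+T ⇒ E+T+T+T   [E -> E + T]
E+T+T+T ⇒ T+T+T+T   [E -> T]
T+T+T+T ⇒ a+T+T+T   [T -> a]
a+T+T+T ⇒ a+a+T+T   [T -> a]
a+a+T+T ⇒ a+a+a+T   [T -> a]
a+a+a+T ⇒ a+a+a+a   [T -> a]

E⇒E+T⇒E+T+T⇒E+T+T+T⇒T+T+T+T⇒a+T+T+T⇒a+a+T+T⇒a+a+a+T⇒a+a+a+a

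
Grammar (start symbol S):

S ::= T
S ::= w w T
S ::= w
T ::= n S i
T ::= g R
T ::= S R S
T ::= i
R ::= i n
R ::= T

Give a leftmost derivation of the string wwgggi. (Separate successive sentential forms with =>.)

S => wwT => wwgR => wwgT => wwggR => wwggT => wwgggR => wwgggT => wwgggi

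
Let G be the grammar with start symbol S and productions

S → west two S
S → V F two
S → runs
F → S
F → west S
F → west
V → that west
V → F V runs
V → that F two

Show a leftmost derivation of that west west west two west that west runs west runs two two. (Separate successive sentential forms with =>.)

S => V F two => that west F two => that west west S two => that west west west two S two => that west west west two V F two two => that west west west two F V runs F two two => that west west west two west V runs F two two => that west west west two west that west runs F two two => that west west west two west that west runs west S two two => that west west west two west that west runs west runs two two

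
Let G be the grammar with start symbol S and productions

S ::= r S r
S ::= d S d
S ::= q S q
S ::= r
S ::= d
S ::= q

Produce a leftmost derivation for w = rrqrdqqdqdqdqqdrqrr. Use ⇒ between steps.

S ⇒ rSr ⇒ rrSrr ⇒ rrqSqrr ⇒ rrqrSrqrr ⇒ rrqrdSdrqrr ⇒ rrqrdqSqdrqrr ⇒ rrqrdqqSqqdrqrr ⇒ rrqrdqqdSdqqdrqrr ⇒ rrqrdqqdqSqdqqdrqrr ⇒ rrqrdqqdqdqdqqdrqrr

S ⇒ rSr   [S ::= r S r]
rSr ⇒ rrSrr   [S ::= r S r]
rrSrr ⇒ rrqSqrr   [S ::= q S q]
rrqSqrr ⇒ rrqrSrqrr   [S ::= r S r]
rrqrSrqrr ⇒ rrqrdSdrqrr   [S ::= d S d]
rrqrdSdrqrr ⇒ rrqrdqSqdrqrr   [S ::= q S q]
rrqrdqSqdrqrr ⇒ rrqrdqqSqqdrqrr   [S ::= q S q]
rrqrdqqSqqdrqrr ⇒ rrqrdqqdSdqqdrqrr   [S ::= d S d]
rrqrdqqdSdqqdrqrr ⇒ rrqrdqqdqSqdqqdrqrr   [S ::= q S q]
rrqrdqqdqSqdqqdrqrr ⇒ rrqrdqqdqdqdqqdrqrr   [S ::= d]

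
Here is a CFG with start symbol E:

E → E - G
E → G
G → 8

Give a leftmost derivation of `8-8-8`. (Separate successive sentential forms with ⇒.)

E ⇒ E-G ⇒ E-G-G ⇒ G-G-G ⇒ 8-G-G ⇒ 8-8-G ⇒ 8-8-8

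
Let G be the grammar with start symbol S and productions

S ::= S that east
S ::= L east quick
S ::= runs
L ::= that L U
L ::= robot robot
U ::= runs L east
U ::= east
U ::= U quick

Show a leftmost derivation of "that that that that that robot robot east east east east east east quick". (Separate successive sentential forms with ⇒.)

S ⇒ L east quick   [S ::= L east quick]
L east quick ⇒ that L U east quick   [L ::= that L U]
that L U east quick ⇒ that that L U U east quick   [L ::= that L U]
that that L U U east quick ⇒ that that that L U U U east quick   [L ::= that L U]
that that that L U U U east quick ⇒ that that that that L U U U U east quick   [L ::= that L U]
that that that that L U U U U east quick ⇒ that that that that that L U U U U U east quick   [L ::= that L U]
that that that that that L U U U U U east quick ⇒ that that that that that robot robot U U U U U east quick   [L ::= robot robot]
that that that that that robot robot U U U U U east quick ⇒ that that that that that robot robot east U U U U east quick   [U ::= east]
that that that that that robot robot east U U U U east quick ⇒ that that that that that robot robot east east U U U east quick   [U ::= east]
that that that that that robot robot east east U U U east quick ⇒ that that that that that robot robot east east east U U east quick   [U ::= east]
that that that that that robot robot east east east U U east quick ⇒ that that that that that robot robot east east east east U east quick   [U ::= east]
that that that that that robot robot east east east east U east quick ⇒ that that that that that robot robot east east east east east east quick   [U ::= east]

S ⇒ L east quick ⇒ that L U east quick ⇒ that that L U U east quick ⇒ that that that L U U U east quick ⇒ that that that that L U U U U east quick ⇒ that that that that that L U U U U U east quick ⇒ that that that that that robot robot U U U U U east quick ⇒ that that that that that robot robot east U U U U east quick ⇒ that that that that that robot robot east east U U U east quick ⇒ that that that that that robot robot east east east U U east quick ⇒ that that that that that robot robot east east east east U east quick ⇒ that that that that that robot robot east east east east east east quick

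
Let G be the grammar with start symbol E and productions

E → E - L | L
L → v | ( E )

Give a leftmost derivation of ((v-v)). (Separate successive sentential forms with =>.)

E => L   [E → L]
L => (E)   [L → ( E )]
(E) => (L)   [E → L]
(L) => ((E))   [L → ( E )]
((E)) => ((E-L))   [E → E - L]
((E-L)) => ((L-L))   [E → L]
((L-L)) => ((v-L))   [L → v]
((v-L)) => ((v-v))   [L → v]

E=>L=>(E)=>(L)=>((E))=>((E-L))=>((L-L))=>((v-L))=>((v-v))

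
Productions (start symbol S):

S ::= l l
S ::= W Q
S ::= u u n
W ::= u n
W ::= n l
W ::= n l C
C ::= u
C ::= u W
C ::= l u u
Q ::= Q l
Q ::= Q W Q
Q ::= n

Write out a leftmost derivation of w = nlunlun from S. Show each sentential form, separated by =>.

S => WQ => nlCQ => nluWQ => nlunlCQ => nlunluQ => nlunlun

S => WQ   [S ::= W Q]
WQ => nlCQ   [W ::= n l C]
nlCQ => nluWQ   [C ::= u W]
nluWQ => nlunlCQ   [W ::= n l C]
nlunlCQ => nlunluQ   [C ::= u]
nlunluQ => nlunlun   [Q ::= n]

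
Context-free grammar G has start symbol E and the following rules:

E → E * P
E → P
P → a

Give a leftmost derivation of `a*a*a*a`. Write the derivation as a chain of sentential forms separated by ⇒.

E ⇒ E*P   [E → E * P]
E*P ⇒ E*P*P   [E → E * P]
E*P*P ⇒ E*P*P*P   [E → E * P]
E*P*P*P ⇒ P*P*P*P   [E → P]
P*P*P*P ⇒ a*P*P*P   [P → a]
a*P*P*P ⇒ a*a*P*P   [P → a]
a*a*P*P ⇒ a*a*a*P   [P → a]
a*a*a*P ⇒ a*a*a*a   [P → a]

E ⇒ E*P ⇒ E*P*P ⇒ E*P*P*P ⇒ P*P*P*P ⇒ a*P*P*P ⇒ a*a*P*P ⇒ a*a*a*P ⇒ a*a*a*a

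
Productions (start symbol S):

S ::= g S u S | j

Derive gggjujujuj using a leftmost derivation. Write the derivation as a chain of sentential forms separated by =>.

S => gSuS => ggSuSuS => gggSuSuSuS => gggjuSuSuS => gggjujuSuS => gggjujujuS => gggjujujuj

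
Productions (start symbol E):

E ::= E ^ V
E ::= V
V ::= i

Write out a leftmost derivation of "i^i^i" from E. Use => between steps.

E => E^V   [E ::= E ^ V]
E^V => E^V^V   [E ::= E ^ V]
E^V^V => V^V^V   [E ::= V]
V^V^V => i^V^V   [V ::= i]
i^V^V => i^i^V   [V ::= i]
i^i^V => i^i^i   [V ::= i]

E=>E^V=>E^V^V=>V^V^V=>i^V^V=>i^i^V=>i^i^i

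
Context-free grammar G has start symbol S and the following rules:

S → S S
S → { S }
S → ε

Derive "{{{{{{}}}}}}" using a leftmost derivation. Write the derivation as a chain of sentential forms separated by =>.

S => SS => {S}S => {{S}}S => {{{S}}}S => {{{{S}}}}S => {{{{{S}}}}}S => {{{{{{S}}}}}}S => {{{{{{}}}}}}S => {{{{{{}}}}}}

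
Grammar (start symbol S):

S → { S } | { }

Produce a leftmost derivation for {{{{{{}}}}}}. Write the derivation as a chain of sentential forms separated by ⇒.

S ⇒ {S} ⇒ {{S}} ⇒ {{{S}}} ⇒ {{{{S}}}} ⇒ {{{{{S}}}}} ⇒ {{{{{{}}}}}}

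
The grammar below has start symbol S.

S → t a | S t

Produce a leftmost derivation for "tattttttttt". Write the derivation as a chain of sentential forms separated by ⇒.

S⇒St⇒Stt⇒Sttt⇒Stttt⇒Sttttt⇒Stttttt⇒Sttttttt⇒Stttttttt⇒Sttttttttt⇒tattttttttt

S ⇒ St   [S → S t]
St ⇒ Stt   [S → S t]
Stt ⇒ Sttt   [S → S t]
Sttt ⇒ Stttt   [S → S t]
Stttt ⇒ Sttttt   [S → S t]
Sttttt ⇒ Stttttt   [S → S t]
Stttttt ⇒ Sttttttt   [S → S t]
Sttttttt ⇒ Stttttttt   [S → S t]
Stttttttt ⇒ Sttttttttt   [S → S t]
Sttttttttt ⇒ tattttttttt   [S → t a]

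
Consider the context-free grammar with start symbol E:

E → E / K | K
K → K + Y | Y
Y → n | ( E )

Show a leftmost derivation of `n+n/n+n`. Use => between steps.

E => E/K   [E → E / K]
E/K => K/K   [E → K]
K/K => K+Y/K   [K → K + Y]
K+Y/K => Y+Y/K   [K → Y]
Y+Y/K => n+Y/K   [Y → n]
n+Y/K => n+n/K   [Y → n]
n+n/K => n+n/K+Y   [K → K + Y]
n+n/K+Y => n+n/Y+Y   [K → Y]
n+n/Y+Y => n+n/n+Y   [Y → n]
n+n/n+Y => n+n/n+n   [Y → n]

E => E/K => K/K => K+Y/K => Y+Y/K => n+Y/K => n+n/K => n+n/K+Y => n+n/Y+Y => n+n/n+Y => n+n/n+n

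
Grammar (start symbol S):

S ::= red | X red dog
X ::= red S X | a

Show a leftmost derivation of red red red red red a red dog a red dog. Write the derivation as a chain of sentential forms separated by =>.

S => X red dog => red S X red dog => red red X red dog => red red red S X red dog => red red red X red dog X red dog => red red red red S X red dog X red dog => red red red red red X red dog X red dog => red red red red red a red dog X red dog => red red red red red a red dog a red dog

S => X red dog   [S ::= X red dog]
X red dog => red S X red dog   [X ::= red S X]
red S X red dog => red red X red dog   [S ::= red]
red red X red dog => red red red S X red dog   [X ::= red S X]
red red red S X red dog => red red red X red dog X red dog   [S ::= X red dog]
red red red X red dog X red dog => red red red red S X red dog X red dog   [X ::= red S X]
red red red red S X red dog X red dog => red red red red red X red dog X red dog   [S ::= red]
red red red red red X red dog X red dog => red red red red red a red dog X red dog   [X ::= a]
red red red red red a red dog X red dog => red red red red red a red dog a red dog   [X ::= a]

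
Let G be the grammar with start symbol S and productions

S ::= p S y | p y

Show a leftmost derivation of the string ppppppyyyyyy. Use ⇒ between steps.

S ⇒ pSy ⇒ ppSyy ⇒ pppSyyy ⇒ ppppSyyyy ⇒ pppppSyyyyy ⇒ ppppppyyyyyy

S ⇒ pSy   [S ::= p S y]
pSy ⇒ ppSyy   [S ::= p S y]
ppSyy ⇒ pppSyyy   [S ::= p S y]
pppSyyy ⇒ ppppSyyyy   [S ::= p S y]
ppppSyyyy ⇒ pppppSyyyyy   [S ::= p S y]
pppppSyyyyy ⇒ ppppppyyyyyy   [S ::= p y]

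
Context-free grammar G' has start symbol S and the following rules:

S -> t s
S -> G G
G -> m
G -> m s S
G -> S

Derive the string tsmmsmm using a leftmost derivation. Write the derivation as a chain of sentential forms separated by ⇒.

S ⇒ GG ⇒ SG ⇒ tsG ⇒ tsS ⇒ tsGG ⇒ tsmG ⇒ tsmmsS ⇒ tsmmsGG ⇒ tsmmsmG ⇒ tsmmsmm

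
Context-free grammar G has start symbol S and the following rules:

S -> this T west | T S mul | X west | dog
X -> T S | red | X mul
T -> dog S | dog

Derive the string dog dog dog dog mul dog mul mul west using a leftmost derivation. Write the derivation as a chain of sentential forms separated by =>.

S => X west   [S -> X west]
X west => X mul west   [X -> X mul]
X mul west => X mul mul west   [X -> X mul]
X mul mul west => T S mul mul west   [X -> T S]
T S mul mul west => dog S S mul mul west   [T -> dog S]
dog S S mul mul west => dog T S mul S mul mul west   [S -> T S mul]
dog T S mul S mul mul west => dog dog S S mul S mul mul west   [T -> dog S]
dog dog S S mul S mul mul west => dog dog dog S mul S mul mul west   [S -> dog]
dog dog dog S mul S mul mul west => dog dog dog dog mul S mul mul west   [S -> dog]
dog dog dog dog mul S mul mul west => dog dog dog dog mul dog mul mul west   [S -> dog]

S => X west => X mul west => X mul mul west => T S mul mul west => dog S S mul mul west => dog T S mul S mul mul west => dog dog S S mul S mul mul west => dog dog dog S mul S mul mul west => dog dog dog dog mul S mul mul west => dog dog dog dog mul dog mul mul west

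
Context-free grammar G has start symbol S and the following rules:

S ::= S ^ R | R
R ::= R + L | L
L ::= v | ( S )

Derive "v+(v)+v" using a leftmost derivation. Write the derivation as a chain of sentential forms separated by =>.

S=>R=>R+L=>R+L+L=>L+L+L=>v+L+L=>v+(S)+L=>v+(R)+L=>v+(L)+L=>v+(v)+L=>v+(v)+v

S => R   [S ::= R]
R => R+L   [R ::= R + L]
R+L => R+L+L   [R ::= R + L]
R+L+L => L+L+L   [R ::= L]
L+L+L => v+L+L   [L ::= v]
v+L+L => v+(S)+L   [L ::= ( S )]
v+(S)+L => v+(R)+L   [S ::= R]
v+(R)+L => v+(L)+L   [R ::= L]
v+(L)+L => v+(v)+L   [L ::= v]
v+(v)+L => v+(v)+v   [L ::= v]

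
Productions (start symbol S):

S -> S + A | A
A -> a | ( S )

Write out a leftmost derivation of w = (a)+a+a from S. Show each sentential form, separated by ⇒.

S ⇒ S+A ⇒ S+A+A ⇒ A+A+A ⇒ (S)+A+A ⇒ (A)+A+A ⇒ (a)+A+A ⇒ (a)+a+A ⇒ (a)+a+a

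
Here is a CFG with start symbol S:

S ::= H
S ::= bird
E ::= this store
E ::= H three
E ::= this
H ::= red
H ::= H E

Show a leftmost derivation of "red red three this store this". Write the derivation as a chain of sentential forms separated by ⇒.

S ⇒ H ⇒ H E ⇒ H E E ⇒ H E E E ⇒ red E E E ⇒ red H three E E ⇒ red red three E E ⇒ red red three this store E ⇒ red red three this store this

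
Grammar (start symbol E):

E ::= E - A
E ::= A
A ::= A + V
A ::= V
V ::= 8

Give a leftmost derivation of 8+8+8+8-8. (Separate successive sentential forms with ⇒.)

E ⇒ E-A ⇒ A-A ⇒ A+V-A ⇒ A+V+V-A ⇒ A+V+V+V-A ⇒ V+V+V+V-A ⇒ 8+V+V+V-A ⇒ 8+8+V+V-A ⇒ 8+8+8+V-A ⇒ 8+8+8+8-A ⇒ 8+8+8+8-V ⇒ 8+8+8+8-8

E ⇒ E-A   [E ::= E - A]
E-A ⇒ A-A   [E ::= A]
A-A ⇒ A+V-A   [A ::= A + V]
A+V-A ⇒ A+V+V-A   [A ::= A + V]
A+V+V-A ⇒ A+V+V+V-A   [A ::= A + V]
A+V+V+V-A ⇒ V+V+V+V-A   [A ::= V]
V+V+V+V-A ⇒ 8+V+V+V-A   [V ::= 8]
8+V+V+V-A ⇒ 8+8+V+V-A   [V ::= 8]
8+8+V+V-A ⇒ 8+8+8+V-A   [V ::= 8]
8+8+8+V-A ⇒ 8+8+8+8-A   [V ::= 8]
8+8+8+8-A ⇒ 8+8+8+8-V   [A ::= V]
8+8+8+8-V ⇒ 8+8+8+8-8   [V ::= 8]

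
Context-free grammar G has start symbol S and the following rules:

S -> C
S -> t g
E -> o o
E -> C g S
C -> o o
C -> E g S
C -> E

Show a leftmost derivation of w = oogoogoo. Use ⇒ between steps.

S ⇒ C   [S -> C]
C ⇒ E   [C -> E]
E ⇒ CgS   [E -> C g S]
CgS ⇒ EgS   [C -> E]
EgS ⇒ CgSgS   [E -> C g S]
CgSgS ⇒ oogSgS   [C -> o o]
oogSgS ⇒ oogCgS   [S -> C]
oogCgS ⇒ oogEgS   [C -> E]
oogEgS ⇒ oogoogS   [E -> o o]
oogoogS ⇒ oogoogC   [S -> C]
oogoogC ⇒ oogoogE   [C -> E]
oogoogE ⇒ oogoogoo   [E -> o o]

S ⇒ C ⇒ E ⇒ CgS ⇒ EgS ⇒ CgSgS ⇒ oogSgS ⇒ oogCgS ⇒ oogEgS ⇒ oogoogS ⇒ oogoogC ⇒ oogoogE ⇒ oogoogoo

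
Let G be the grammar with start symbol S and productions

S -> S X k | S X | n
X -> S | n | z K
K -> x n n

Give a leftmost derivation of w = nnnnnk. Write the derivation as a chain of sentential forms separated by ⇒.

S ⇒ SXk ⇒ SXXk ⇒ SXXXk ⇒ SXXXXk ⇒ nXXXXk ⇒ nSXXXk ⇒ nnXXXk ⇒ nnnXXk ⇒ nnnnXk ⇒ nnnnnk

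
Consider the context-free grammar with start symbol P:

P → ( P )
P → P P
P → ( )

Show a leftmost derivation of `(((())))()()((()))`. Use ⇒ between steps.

P ⇒ PP   [P → P P]
PP ⇒ PPP   [P → P P]
PPP ⇒ PPPP   [P → P P]
PPPP ⇒ (P)PPP   [P → ( P )]
(P)PPP ⇒ ((P))PPP   [P → ( P )]
((P))PPP ⇒ (((P)))PPP   [P → ( P )]
(((P)))PPP ⇒ (((())))PPP   [P → ( )]
(((())))PPP ⇒ (((())))()PP   [P → ( )]
(((())))()PP ⇒ (((())))()()P   [P → ( )]
(((())))()()P ⇒ (((())))()()(P)   [P → ( P )]
(((())))()()(P) ⇒ (((())))()()((P))   [P → ( P )]
(((())))()()((P)) ⇒ (((())))()()((()))   [P → ( )]

P⇒PP⇒PPP⇒PPPP⇒(P)PPP⇒((P))PPP⇒(((P)))PPP⇒(((())))PPP⇒(((())))()PP⇒(((())))()()P⇒(((())))()()(P)⇒(((())))()()((P))⇒(((())))()()((()))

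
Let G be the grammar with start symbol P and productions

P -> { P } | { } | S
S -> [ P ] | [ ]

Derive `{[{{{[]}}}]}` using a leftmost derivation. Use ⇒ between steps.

P⇒{P}⇒{S}⇒{[P]}⇒{[{P}]}⇒{[{{P}}]}⇒{[{{{P}}}]}⇒{[{{{S}}}]}⇒{[{{{[]}}}]}

P ⇒ {P}   [P -> { P }]
{P} ⇒ {S}   [P -> S]
{S} ⇒ {[P]}   [S -> [ P ]]
{[P]} ⇒ {[{P}]}   [P -> { P }]
{[{P}]} ⇒ {[{{P}}]}   [P -> { P }]
{[{{P}}]} ⇒ {[{{{P}}}]}   [P -> { P }]
{[{{{P}}}]} ⇒ {[{{{S}}}]}   [P -> S]
{[{{{S}}}]} ⇒ {[{{{[]}}}]}   [S -> [ ]]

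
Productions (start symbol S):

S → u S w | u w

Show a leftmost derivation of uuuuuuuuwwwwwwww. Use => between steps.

S => uSw => uuSww => uuuSwww => uuuuSwwww => uuuuuSwwwww => uuuuuuSwwwwww => uuuuuuuSwwwwwww => uuuuuuuuwwwwwwww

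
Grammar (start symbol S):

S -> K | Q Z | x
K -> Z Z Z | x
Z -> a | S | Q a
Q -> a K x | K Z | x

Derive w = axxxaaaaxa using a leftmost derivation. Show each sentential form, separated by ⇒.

S⇒QZ⇒aKxZ⇒aZZZxZ⇒aQaZZxZ⇒aKZaZZxZ⇒axZaZZxZ⇒axSaZZxZ⇒axQZaZZxZ⇒axxZaZZxZ⇒axxQaaZZxZ⇒axxxaaZZxZ⇒axxxaaaZxZ⇒axxxaaaaxZ⇒axxxaaaaxa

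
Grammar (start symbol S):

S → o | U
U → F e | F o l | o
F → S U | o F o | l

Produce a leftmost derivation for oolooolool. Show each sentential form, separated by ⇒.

S ⇒ U   [S → U]
U ⇒ Fol   [U → F o l]
Fol ⇒ SUol   [F → S U]
SUol ⇒ UUol   [S → U]
UUol ⇒ FolUol   [U → F o l]
FolUol ⇒ oFoolUol   [F → o F o]
oFoolUol ⇒ ooFooolUol   [F → o F o]
ooFooolUol ⇒ oolooolUol   [F → l]
oolooolUol ⇒ oolooolool   [U → o]

S⇒U⇒Fol⇒SUol⇒UUol⇒FolUol⇒oFoolUol⇒ooFooolUol⇒oolooolUol⇒oolooolool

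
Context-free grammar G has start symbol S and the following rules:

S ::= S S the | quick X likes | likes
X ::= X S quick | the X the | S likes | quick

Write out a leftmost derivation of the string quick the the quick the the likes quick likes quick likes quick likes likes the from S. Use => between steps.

S => S S the => quick X likes S the => quick X S quick likes S the => quick X S quick S quick likes S the => quick X S quick S quick S quick likes S the => quick the X the S quick S quick S quick likes S the => quick the the X the the S quick S quick S quick likes S the => quick the the quick the the S quick S quick S quick likes S the => quick the the quick the the likes quick S quick S quick likes S the => quick the the quick the the likes quick likes quick S quick likes S the => quick the the quick the the likes quick likes quick likes quick likes S the => quick the the quick the the likes quick likes quick likes quick likes likes the

S => S S the   [S ::= S S the]
S S the => quick X likes S the   [S ::= quick X likes]
quick X likes S the => quick X S quick likes S the   [X ::= X S quick]
quick X S quick likes S the => quick X S quick S quick likes S the   [X ::= X S quick]
quick X S quick S quick likes S the => quick X S quick S quick S quick likes S the   [X ::= X S quick]
quick X S quick S quick S quick likes S the => quick the X the S quick S quick S quick likes S the   [X ::= the X the]
quick the X the S quick S quick S quick likes S the => quick the the X the the S quick S quick S quick likes S the   [X ::= the X the]
quick the the X the the S quick S quick S quick likes S the => quick the the quick the the S quick S quick S quick likes S the   [X ::= quick]
quick the the quick the the S quick S quick S quick likes S the => quick the the quick the the likes quick S quick S quick likes S the   [S ::= likes]
quick the the quick the the likes quick S quick S quick likes S the => quick the the quick the the likes quick likes quick S quick likes S the   [S ::= likes]
quick the the quick the the likes quick likes quick S quick likes S the => quick the the quick the the likes quick likes quick likes quick likes S the   [S ::= likes]
quick the the quick the the likes quick likes quick likes quick likes S the => quick the the quick the the likes quick likes quick likes quick likes likes the   [S ::= likes]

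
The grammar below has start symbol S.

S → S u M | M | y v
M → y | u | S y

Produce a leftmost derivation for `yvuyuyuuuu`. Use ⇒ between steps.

S ⇒ SuM ⇒ SuMuM ⇒ SuMuMuM ⇒ SuMuMuMuM ⇒ yvuMuMuMuM ⇒ yvuyuMuMuM ⇒ yvuyuyuMuM ⇒ yvuyuyuuuM ⇒ yvuyuyuuuu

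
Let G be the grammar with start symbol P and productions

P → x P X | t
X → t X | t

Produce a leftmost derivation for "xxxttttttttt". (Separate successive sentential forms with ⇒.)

P ⇒ xPX ⇒ xxPXX ⇒ xxxPXXX ⇒ xxxtXXX ⇒ xxxttXXX ⇒ xxxtttXXX ⇒ xxxttttXXX ⇒ xxxtttttXXX ⇒ xxxttttttXX ⇒ xxxtttttttXX ⇒ xxxttttttttX ⇒ xxxttttttttt

P ⇒ xPX   [P → x P X]
xPX ⇒ xxPXX   [P → x P X]
xxPXX ⇒ xxxPXXX   [P → x P X]
xxxPXXX ⇒ xxxtXXX   [P → t]
xxxtXXX ⇒ xxxttXXX   [X → t X]
xxxttXXX ⇒ xxxtttXXX   [X → t X]
xxxtttXXX ⇒ xxxttttXXX   [X → t X]
xxxttttXXX ⇒ xxxtttttXXX   [X → t X]
xxxtttttXXX ⇒ xxxttttttXX   [X → t]
xxxttttttXX ⇒ xxxtttttttXX   [X → t X]
xxxtttttttXX ⇒ xxxttttttttX   [X → t]
xxxttttttttX ⇒ xxxttttttttt   [X → t]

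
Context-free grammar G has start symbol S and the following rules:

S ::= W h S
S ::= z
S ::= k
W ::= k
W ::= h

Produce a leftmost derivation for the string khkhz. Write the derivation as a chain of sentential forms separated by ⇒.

S ⇒ WhS ⇒ khS ⇒ khWhS ⇒ khkhS ⇒ khkhz

S ⇒ WhS   [S ::= W h S]
WhS ⇒ khS   [W ::= k]
khS ⇒ khWhS   [S ::= W h S]
khWhS ⇒ khkhS   [W ::= k]
khkhS ⇒ khkhz   [S ::= z]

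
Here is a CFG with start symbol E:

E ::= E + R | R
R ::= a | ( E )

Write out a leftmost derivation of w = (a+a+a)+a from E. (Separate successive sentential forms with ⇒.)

E ⇒ E+R   [E ::= E + R]
E+R ⇒ R+R   [E ::= R]
R+R ⇒ (E)+R   [R ::= ( E )]
(E)+R ⇒ (E+R)+R   [E ::= E + R]
(E+R)+R ⇒ (E+R+R)+R   [E ::= E + R]
(E+R+R)+R ⇒ (R+R+R)+R   [E ::= R]
(R+R+R)+R ⇒ (a+R+R)+R   [R ::= a]
(a+R+R)+R ⇒ (a+a+R)+R   [R ::= a]
(a+a+R)+R ⇒ (a+a+a)+R   [R ::= a]
(a+a+a)+R ⇒ (a+a+a)+a   [R ::= a]

E ⇒ E+R ⇒ R+R ⇒ (E)+R ⇒ (E+R)+R ⇒ (E+R+R)+R ⇒ (R+R+R)+R ⇒ (a+R+R)+R ⇒ (a+a+R)+R ⇒ (a+a+a)+R ⇒ (a+a+a)+a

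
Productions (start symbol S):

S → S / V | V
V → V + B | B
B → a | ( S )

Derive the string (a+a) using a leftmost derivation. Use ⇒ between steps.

S ⇒ V   [S → V]
V ⇒ B   [V → B]
B ⇒ (S)   [B → ( S )]
(S) ⇒ (V)   [S → V]
(V) ⇒ (V+B)   [V → V + B]
(V+B) ⇒ (B+B)   [V → B]
(B+B) ⇒ (a+B)   [B → a]
(a+B) ⇒ (a+a)   [B → a]

S ⇒ V ⇒ B ⇒ (S) ⇒ (V) ⇒ (V+B) ⇒ (B+B) ⇒ (a+B) ⇒ (a+a)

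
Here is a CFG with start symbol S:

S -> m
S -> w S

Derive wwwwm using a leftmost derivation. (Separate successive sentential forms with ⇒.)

S⇒wS⇒wwS⇒wwwS⇒wwwwS⇒wwwwm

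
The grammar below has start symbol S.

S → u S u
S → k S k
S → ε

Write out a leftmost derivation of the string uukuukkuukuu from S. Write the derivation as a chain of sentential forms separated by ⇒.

S ⇒ uSu   [S → u S u]
uSu ⇒ uuSuu   [S → u S u]
uuSuu ⇒ uukSkuu   [S → k S k]
uukSkuu ⇒ uukuSukuu   [S → u S u]
uukuSukuu ⇒ uukuuSuukuu   [S → u S u]
uukuuSuukuu ⇒ uukuukSkuukuu   [S → k S k]
uukuukSkuukuu ⇒ uukuukkuukuu   [S → ε]

S ⇒ uSu ⇒ uuSuu ⇒ uukSkuu ⇒ uukuSukuu ⇒ uukuuSuukuu ⇒ uukuukSkuukuu ⇒ uukuukkuukuu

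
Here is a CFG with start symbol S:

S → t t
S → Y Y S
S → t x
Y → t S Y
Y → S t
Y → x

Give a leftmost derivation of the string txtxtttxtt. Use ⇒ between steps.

S⇒YYS⇒StYS⇒YYStYS⇒StYStYS⇒txtYStYS⇒txtxStYS⇒txtxtttYS⇒txtxtttxS⇒txtxtttxtt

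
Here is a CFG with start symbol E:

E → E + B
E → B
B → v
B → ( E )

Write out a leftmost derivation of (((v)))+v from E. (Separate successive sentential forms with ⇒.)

E⇒E+B⇒B+B⇒(E)+B⇒(B)+B⇒((E))+B⇒((B))+B⇒(((E)))+B⇒(((B)))+B⇒(((v)))+B⇒(((v)))+v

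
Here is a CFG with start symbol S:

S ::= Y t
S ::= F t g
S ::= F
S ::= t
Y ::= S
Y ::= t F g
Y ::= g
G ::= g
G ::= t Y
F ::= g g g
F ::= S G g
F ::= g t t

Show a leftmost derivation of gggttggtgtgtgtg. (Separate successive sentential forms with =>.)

S => Ftg => SGgtg => FtgGgtg => SGgtgGgtg => YtGgtgGgtg => StGgtgGgtg => FtGgtgGgtg => gggtGgtgGgtg => gggttYgtgGgtg => gggttggtgGgtg => gggttggtgtYgtg => gggttggtgtSgtg => gggttggtgtYtgtg => gggttggtgtgtgtg

S => Ftg   [S ::= F t g]
Ftg => SGgtg   [F ::= S G g]
SGgtg => FtgGgtg   [S ::= F t g]
FtgGgtg => SGgtgGgtg   [F ::= S G g]
SGgtgGgtg => YtGgtgGgtg   [S ::= Y t]
YtGgtgGgtg => StGgtgGgtg   [Y ::= S]
StGgtgGgtg => FtGgtgGgtg   [S ::= F]
FtGgtgGgtg => gggtGgtgGgtg   [F ::= g g g]
gggtGgtgGgtg => gggttYgtgGgtg   [G ::= t Y]
gggttYgtgGgtg => gggttggtgGgtg   [Y ::= g]
gggttggtgGgtg => gggttggtgtYgtg   [G ::= t Y]
gggttggtgtYgtg => gggttggtgtSgtg   [Y ::= S]
gggttggtgtSgtg => gggttggtgtYtgtg   [S ::= Y t]
gggttggtgtYtgtg => gggttggtgtgtgtg   [Y ::= g]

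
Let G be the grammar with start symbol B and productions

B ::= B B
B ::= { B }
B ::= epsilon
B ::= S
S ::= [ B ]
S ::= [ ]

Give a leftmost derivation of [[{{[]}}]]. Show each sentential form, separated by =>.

B=>S=>[B]=>[BB]=>[SB]=>[[B]B]=>[[BB]B]=>[[{B}B]B]=>[[{{B}}B]B]=>[[{{S}}B]B]=>[[{{[]}}B]B]=>[[{{[]}}]B]=>[[{{[]}}]]

B => S   [B ::= S]
S => [B]   [S ::= [ B ]]
[B] => [BB]   [B ::= B B]
[BB] => [SB]   [B ::= S]
[SB] => [[B]B]   [S ::= [ B ]]
[[B]B] => [[BB]B]   [B ::= B B]
[[BB]B] => [[{B}B]B]   [B ::= { B }]
[[{B}B]B] => [[{{B}}B]B]   [B ::= { B }]
[[{{B}}B]B] => [[{{S}}B]B]   [B ::= S]
[[{{S}}B]B] => [[{{[]}}B]B]   [S ::= [ ]]
[[{{[]}}B]B] => [[{{[]}}]B]   [B ::= epsilon]
[[{{[]}}]B] => [[{{[]}}]]   [B ::= epsilon]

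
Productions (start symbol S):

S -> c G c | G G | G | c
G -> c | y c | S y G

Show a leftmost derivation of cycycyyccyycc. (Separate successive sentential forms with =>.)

S => GG   [S -> G G]
GG => SyGG   [G -> S y G]
SyGG => cGcyGG   [S -> c G c]
cGcyGG => cSyGcyGG   [G -> S y G]
cSyGcyGG => cGyGcyGG   [S -> G]
cGyGcyGG => cSyGyGcyGG   [G -> S y G]
cSyGyGcyGG => cGyGyGcyGG   [S -> G]
cGyGyGcyGG => cycyGyGcyGG   [G -> y c]
cycyGyGcyGG => cycycyGcyGG   [G -> c]
cycycyGcyGG => cycycyyccyGG   [G -> y c]
cycycyyccyGG => cycycyyccyycG   [G -> y c]
cycycyyccyycG => cycycyyccyycc   [G -> c]

S => GG => SyGG => cGcyGG => cSyGcyGG => cGyGcyGG => cSyGyGcyGG => cGyGyGcyGG => cycyGyGcyGG => cycycyGcyGG => cycycyyccyGG => cycycyyccyycG => cycycyyccyycc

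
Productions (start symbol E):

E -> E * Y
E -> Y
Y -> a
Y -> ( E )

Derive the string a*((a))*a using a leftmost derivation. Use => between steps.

E=>E*Y=>E*Y*Y=>Y*Y*Y=>a*Y*Y=>a*(E)*Y=>a*(Y)*Y=>a*((E))*Y=>a*((Y))*Y=>a*((a))*Y=>a*((a))*a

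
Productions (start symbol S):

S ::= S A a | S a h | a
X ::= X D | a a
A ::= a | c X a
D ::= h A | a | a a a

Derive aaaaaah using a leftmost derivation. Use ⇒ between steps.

S ⇒ Sah   [S ::= S a h]
Sah ⇒ SAaah   [S ::= S A a]
SAaah ⇒ SAaAaah   [S ::= S A a]
SAaAaah ⇒ aAaAaah   [S ::= a]
aAaAaah ⇒ aaaAaah   [A ::= a]
aaaAaah ⇒ aaaaaah   [A ::= a]

S ⇒ Sah ⇒ SAaah ⇒ SAaAaah ⇒ aAaAaah ⇒ aaaAaah ⇒ aaaaaah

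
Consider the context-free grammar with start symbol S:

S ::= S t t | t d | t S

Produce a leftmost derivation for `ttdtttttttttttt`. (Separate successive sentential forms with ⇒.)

S ⇒ Stt   [S ::= S t t]
Stt ⇒ Stttt   [S ::= S t t]
Stttt ⇒ Stttttt   [S ::= S t t]
Stttttt ⇒ Stttttttt   [S ::= S t t]
Stttttttt ⇒ Stttttttttt   [S ::= S t t]
Stttttttttt ⇒ tStttttttttt   [S ::= t S]
tStttttttttt ⇒ tStttttttttttt   [S ::= S t t]
tStttttttttttt ⇒ ttdtttttttttttt   [S ::= t d]

S⇒Stt⇒Stttt⇒Stttttt⇒Stttttttt⇒Stttttttttt⇒tStttttttttt⇒tStttttttttttt⇒ttdtttttttttttt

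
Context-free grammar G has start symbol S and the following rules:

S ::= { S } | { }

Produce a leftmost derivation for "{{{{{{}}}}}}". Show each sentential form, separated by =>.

S => {S} => {{S}} => {{{S}}} => {{{{S}}}} => {{{{{S}}}}} => {{{{{{}}}}}}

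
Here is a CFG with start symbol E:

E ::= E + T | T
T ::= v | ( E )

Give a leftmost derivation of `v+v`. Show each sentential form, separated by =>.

E => E+T   [E ::= E + T]
E+T => T+T   [E ::= T]
T+T => v+T   [T ::= v]
v+T => v+v   [T ::= v]

E => E+T => T+T => v+T => v+v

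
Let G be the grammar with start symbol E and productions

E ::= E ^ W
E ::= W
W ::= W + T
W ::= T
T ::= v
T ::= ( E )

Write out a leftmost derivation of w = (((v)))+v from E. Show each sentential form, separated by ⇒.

E ⇒ W   [E ::= W]
W ⇒ W+T   [W ::= W + T]
W+T ⇒ T+T   [W ::= T]
T+T ⇒ (E)+T   [T ::= ( E )]
(E)+T ⇒ (W)+T   [E ::= W]
(W)+T ⇒ (T)+T   [W ::= T]
(T)+T ⇒ ((E))+T   [T ::= ( E )]
((E))+T ⇒ ((W))+T   [E ::= W]
((W))+T ⇒ ((T))+T   [W ::= T]
((T))+T ⇒ (((E)))+T   [T ::= ( E )]
(((E)))+T ⇒ (((W)))+T   [E ::= W]
(((W)))+T ⇒ (((T)))+T   [W ::= T]
(((T)))+T ⇒ (((v)))+T   [T ::= v]
(((v)))+T ⇒ (((v)))+v   [T ::= v]

E ⇒ W ⇒ W+T ⇒ T+T ⇒ (E)+T ⇒ (W)+T ⇒ (T)+T ⇒ ((E))+T ⇒ ((W))+T ⇒ ((T))+T ⇒ (((E)))+T ⇒ (((W)))+T ⇒ (((T)))+T ⇒ (((v)))+T ⇒ (((v)))+v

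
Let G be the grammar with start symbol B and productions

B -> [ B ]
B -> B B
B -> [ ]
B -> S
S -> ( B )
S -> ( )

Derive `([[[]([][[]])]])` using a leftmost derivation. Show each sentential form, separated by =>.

B=>S=>(B)=>([B])=>([[B]])=>([[BB]])=>([[[]B]])=>([[[]S]])=>([[[](B)]])=>([[[](BB)]])=>([[[]([]B)]])=>([[[]([][B])]])=>([[[]([][[]])]])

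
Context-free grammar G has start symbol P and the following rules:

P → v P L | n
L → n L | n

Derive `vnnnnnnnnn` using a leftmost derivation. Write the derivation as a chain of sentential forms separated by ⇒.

P ⇒ vPL   [P → v P L]
vPL ⇒ vnL   [P → n]
vnL ⇒ vnnL   [L → n L]
vnnL ⇒ vnnnL   [L → n L]
vnnnL ⇒ vnnnnL   [L → n L]
vnnnnL ⇒ vnnnnnL   [L → n L]
vnnnnnL ⇒ vnnnnnnL   [L → n L]
vnnnnnnL ⇒ vnnnnnnnL   [L → n L]
vnnnnnnnL ⇒ vnnnnnnnnL   [L → n L]
vnnnnnnnnL ⇒ vnnnnnnnnn   [L → n]

P⇒vPL⇒vnL⇒vnnL⇒vnnnL⇒vnnnnL⇒vnnnnnL⇒vnnnnnnL⇒vnnnnnnnL⇒vnnnnnnnnL⇒vnnnnnnnnn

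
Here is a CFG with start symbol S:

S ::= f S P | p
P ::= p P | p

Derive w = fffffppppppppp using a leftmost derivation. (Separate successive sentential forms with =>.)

S=>fSP=>ffSPP=>fffSPPP=>ffffSPPPP=>fffffSPPPPP=>fffffpPPPPP=>fffffppPPPPP=>fffffpppPPPPP=>fffffppppPPPPP=>fffffpppppPPPP=>fffffppppppPPP=>fffffpppppppPP=>fffffppppppppP=>fffffppppppppp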